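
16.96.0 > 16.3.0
True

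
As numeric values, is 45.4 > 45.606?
False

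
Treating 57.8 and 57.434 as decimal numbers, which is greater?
57.8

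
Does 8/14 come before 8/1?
No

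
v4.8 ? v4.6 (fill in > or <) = >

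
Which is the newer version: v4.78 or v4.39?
v4.78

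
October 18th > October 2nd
True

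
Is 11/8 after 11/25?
No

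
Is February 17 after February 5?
Yes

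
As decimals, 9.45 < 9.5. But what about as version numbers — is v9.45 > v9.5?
True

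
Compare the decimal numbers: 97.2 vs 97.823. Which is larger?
97.823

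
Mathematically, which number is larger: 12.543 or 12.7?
12.7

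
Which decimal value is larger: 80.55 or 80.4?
80.55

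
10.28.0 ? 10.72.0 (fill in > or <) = <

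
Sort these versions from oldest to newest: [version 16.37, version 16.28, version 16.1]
[version 16.1, version 16.28, version 16.37]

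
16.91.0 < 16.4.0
False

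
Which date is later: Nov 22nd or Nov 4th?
Nov 22nd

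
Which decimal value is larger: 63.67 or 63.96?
63.96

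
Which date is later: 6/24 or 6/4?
6/24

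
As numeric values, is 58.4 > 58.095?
True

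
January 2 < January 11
True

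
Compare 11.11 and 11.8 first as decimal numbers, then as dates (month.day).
As decimals: 11.11 < 11.8. As dates: 11/11 is later than 11/8 (day 11 > day 8).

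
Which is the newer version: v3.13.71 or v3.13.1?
v3.13.71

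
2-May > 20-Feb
True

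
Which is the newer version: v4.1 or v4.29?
v4.29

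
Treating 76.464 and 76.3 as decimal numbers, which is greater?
76.464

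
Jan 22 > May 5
False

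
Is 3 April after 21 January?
Yes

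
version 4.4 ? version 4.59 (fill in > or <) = <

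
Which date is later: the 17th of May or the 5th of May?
the 17th of May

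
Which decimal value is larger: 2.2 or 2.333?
2.333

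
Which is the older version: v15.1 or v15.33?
v15.1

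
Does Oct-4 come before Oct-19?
Yes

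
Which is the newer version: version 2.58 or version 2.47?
version 2.58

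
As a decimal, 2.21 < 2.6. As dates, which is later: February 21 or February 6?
February 21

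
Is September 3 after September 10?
No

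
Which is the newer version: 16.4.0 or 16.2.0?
16.4.0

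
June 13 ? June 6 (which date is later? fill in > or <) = >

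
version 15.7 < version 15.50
True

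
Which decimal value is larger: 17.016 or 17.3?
17.3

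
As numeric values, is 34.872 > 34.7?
True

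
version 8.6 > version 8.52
False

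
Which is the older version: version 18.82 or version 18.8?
version 18.8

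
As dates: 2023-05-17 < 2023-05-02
False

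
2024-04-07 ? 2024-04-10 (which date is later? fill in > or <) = <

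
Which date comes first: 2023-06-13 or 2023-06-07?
2023-06-07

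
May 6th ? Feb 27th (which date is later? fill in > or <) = >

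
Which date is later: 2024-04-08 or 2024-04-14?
2024-04-14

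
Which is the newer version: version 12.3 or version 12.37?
version 12.37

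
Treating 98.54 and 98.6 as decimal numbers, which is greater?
98.6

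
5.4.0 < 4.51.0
False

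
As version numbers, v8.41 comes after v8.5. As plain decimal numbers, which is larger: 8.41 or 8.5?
8.5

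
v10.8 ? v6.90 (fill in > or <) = >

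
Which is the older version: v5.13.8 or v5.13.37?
v5.13.8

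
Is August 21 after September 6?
No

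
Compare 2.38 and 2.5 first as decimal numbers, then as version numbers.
As decimals: 2.38 < 2.5. As versions: v2.38 > v2.5 (minor version 38 > 5).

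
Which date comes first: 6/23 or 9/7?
6/23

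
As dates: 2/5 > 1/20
True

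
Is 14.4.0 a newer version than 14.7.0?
No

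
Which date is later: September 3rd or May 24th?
September 3rd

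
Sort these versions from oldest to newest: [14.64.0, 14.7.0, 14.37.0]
[14.7.0, 14.37.0, 14.64.0]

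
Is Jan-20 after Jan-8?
Yes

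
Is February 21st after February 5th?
Yes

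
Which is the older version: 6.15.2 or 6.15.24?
6.15.2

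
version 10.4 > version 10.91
False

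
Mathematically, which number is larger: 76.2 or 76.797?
76.797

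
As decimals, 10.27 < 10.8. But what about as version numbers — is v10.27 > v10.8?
True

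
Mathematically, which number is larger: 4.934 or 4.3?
4.934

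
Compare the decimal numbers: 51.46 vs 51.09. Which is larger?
51.46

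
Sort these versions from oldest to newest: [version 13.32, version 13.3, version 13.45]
[version 13.3, version 13.32, version 13.45]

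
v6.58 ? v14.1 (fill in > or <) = <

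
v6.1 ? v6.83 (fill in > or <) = <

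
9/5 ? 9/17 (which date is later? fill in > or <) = <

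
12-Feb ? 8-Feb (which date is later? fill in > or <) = >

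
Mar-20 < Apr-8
True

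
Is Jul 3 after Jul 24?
No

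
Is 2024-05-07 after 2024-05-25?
No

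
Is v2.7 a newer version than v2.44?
No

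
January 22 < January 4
False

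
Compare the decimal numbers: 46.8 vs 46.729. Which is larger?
46.8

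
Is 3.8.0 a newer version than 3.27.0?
No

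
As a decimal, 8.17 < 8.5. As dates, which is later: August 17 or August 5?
August 17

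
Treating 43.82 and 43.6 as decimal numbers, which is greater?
43.82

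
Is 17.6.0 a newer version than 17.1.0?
Yes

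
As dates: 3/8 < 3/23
True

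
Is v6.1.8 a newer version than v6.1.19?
No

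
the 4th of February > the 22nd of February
False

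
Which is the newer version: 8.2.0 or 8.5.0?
8.5.0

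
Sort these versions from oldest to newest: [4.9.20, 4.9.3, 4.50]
[4.9.3, 4.9.20, 4.50]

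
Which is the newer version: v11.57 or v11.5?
v11.57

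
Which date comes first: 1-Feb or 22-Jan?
22-Jan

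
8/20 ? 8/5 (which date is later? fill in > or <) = >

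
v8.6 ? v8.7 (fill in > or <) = <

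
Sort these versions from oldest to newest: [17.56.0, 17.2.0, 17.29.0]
[17.2.0, 17.29.0, 17.56.0]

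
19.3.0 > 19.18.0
False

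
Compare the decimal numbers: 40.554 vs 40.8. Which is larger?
40.8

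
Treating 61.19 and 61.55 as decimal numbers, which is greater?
61.55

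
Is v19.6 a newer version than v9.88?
Yes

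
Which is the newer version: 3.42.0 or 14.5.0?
14.5.0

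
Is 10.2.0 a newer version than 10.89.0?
No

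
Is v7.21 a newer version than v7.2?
Yes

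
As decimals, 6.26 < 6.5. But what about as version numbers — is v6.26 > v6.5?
True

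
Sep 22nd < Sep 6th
False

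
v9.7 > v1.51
True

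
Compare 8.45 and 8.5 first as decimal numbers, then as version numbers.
As decimals: 8.45 < 8.5. As versions: v8.45 > v8.5 (minor version 45 > 5).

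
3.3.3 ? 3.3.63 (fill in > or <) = <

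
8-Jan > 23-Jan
False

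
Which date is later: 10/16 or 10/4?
10/16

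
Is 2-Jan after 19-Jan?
No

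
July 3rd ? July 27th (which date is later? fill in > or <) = <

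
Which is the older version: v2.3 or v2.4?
v2.3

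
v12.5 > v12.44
False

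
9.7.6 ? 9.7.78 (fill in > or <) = <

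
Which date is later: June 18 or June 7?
June 18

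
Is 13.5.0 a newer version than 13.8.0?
No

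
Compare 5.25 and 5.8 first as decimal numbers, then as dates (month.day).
As decimals: 5.25 < 5.8. As dates: 5/25 is later than 5/8 (day 25 > day 8).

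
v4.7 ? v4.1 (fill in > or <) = >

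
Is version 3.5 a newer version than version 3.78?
No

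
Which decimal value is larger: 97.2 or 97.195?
97.2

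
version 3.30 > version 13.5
False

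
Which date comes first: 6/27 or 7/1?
6/27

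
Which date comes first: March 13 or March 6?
March 6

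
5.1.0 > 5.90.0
False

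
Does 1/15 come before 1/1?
No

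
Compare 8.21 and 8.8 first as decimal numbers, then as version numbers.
As decimals: 8.21 < 8.8. As versions: v8.21 > v8.8 (minor version 21 > 8).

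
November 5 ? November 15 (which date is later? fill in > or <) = <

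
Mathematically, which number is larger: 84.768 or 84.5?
84.768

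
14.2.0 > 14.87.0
False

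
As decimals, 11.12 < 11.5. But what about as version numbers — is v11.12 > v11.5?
True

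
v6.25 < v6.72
True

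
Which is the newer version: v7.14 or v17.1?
v17.1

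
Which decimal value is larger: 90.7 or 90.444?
90.7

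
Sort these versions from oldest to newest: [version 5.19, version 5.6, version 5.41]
[version 5.6, version 5.19, version 5.41]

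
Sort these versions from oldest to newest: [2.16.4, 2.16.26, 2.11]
[2.11, 2.16.4, 2.16.26]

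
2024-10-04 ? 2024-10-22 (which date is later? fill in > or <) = <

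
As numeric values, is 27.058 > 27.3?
False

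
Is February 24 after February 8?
Yes. Day 24 comes after day 8 in February — this is a date comparison, not a decimal one (the decimal 2.24 would be smaller than 2.8).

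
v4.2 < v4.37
True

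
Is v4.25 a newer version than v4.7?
Yes. Version numbers are compared segment by segment as integers, not as decimals: minor version 25 > 7, so v4.25 > v4.7 (even though the decimal 4.25 < 4.7).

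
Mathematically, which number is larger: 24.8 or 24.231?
24.8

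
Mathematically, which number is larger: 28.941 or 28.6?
28.941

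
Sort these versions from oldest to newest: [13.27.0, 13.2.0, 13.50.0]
[13.2.0, 13.27.0, 13.50.0]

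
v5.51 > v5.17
True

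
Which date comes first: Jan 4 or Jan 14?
Jan 4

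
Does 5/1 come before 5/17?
Yes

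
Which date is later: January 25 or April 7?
April 7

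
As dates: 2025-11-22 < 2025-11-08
False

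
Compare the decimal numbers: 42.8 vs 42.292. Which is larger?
42.8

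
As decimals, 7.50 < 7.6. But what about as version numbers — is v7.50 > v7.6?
True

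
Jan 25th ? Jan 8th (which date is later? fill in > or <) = >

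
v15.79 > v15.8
True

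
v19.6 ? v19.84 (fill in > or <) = <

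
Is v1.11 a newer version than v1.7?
Yes. Version numbers are compared segment by segment as integers, not as decimals: minor version 11 > 7, so v1.11 > v1.7 (even though the decimal 1.11 < 1.7).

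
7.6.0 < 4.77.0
False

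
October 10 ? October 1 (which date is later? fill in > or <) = >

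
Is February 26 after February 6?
Yes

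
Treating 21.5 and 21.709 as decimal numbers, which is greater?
21.709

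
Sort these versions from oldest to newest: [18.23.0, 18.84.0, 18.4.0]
[18.4.0, 18.23.0, 18.84.0]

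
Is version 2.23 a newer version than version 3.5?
No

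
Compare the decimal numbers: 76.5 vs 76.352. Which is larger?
76.5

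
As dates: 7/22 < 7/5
False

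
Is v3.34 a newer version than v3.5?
Yes. Version numbers are compared segment by segment as integers, not as decimals: minor version 34 > 5, so v3.34 > v3.5 (even though the decimal 3.34 < 3.5).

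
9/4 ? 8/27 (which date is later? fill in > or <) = >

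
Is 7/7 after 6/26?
Yes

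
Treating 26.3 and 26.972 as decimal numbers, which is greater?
26.972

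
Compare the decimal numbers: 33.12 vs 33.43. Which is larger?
33.43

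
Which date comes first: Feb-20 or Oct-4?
Feb-20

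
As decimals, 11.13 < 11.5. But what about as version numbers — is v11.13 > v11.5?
True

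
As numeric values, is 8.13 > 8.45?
False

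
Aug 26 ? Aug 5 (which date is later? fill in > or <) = >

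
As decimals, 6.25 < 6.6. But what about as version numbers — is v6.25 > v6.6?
True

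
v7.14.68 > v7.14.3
True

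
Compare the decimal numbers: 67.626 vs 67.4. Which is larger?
67.626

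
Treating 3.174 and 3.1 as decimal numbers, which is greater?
3.174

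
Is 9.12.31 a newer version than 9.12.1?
Yes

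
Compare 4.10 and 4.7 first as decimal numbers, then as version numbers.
As decimals: 4.10 < 4.7. As versions: v4.10 > v4.7 (minor version 10 > 7).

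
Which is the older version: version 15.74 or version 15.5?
version 15.5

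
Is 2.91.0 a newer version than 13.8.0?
No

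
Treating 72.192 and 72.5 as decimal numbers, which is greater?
72.5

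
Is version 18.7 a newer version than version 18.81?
No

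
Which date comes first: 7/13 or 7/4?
7/4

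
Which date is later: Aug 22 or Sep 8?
Sep 8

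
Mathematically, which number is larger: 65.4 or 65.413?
65.413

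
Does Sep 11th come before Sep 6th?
No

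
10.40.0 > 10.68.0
False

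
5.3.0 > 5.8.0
False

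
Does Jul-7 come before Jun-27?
No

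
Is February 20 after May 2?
No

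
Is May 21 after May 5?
Yes. Day 21 comes after day 5 in May — this is a date comparison, not a decimal one (the decimal 5.21 would be smaller than 5.5).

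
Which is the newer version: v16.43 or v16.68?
v16.68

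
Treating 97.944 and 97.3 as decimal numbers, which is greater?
97.944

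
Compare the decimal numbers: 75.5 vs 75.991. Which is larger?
75.991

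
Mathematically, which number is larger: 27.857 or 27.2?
27.857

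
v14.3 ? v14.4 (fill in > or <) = <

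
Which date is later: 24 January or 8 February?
8 February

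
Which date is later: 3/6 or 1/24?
3/6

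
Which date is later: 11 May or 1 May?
11 May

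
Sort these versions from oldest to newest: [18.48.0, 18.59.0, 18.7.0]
[18.7.0, 18.48.0, 18.59.0]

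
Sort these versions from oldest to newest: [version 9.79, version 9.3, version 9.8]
[version 9.3, version 9.8, version 9.79]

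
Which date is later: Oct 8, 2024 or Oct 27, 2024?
Oct 27, 2024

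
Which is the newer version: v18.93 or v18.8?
v18.93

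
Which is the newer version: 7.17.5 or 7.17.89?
7.17.89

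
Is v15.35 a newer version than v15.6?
Yes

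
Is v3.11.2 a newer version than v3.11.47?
No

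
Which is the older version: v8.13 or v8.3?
v8.3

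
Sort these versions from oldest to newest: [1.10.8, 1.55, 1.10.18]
[1.10.8, 1.10.18, 1.55]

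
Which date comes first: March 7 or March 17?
March 7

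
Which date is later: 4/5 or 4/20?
4/20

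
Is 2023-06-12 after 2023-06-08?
Yes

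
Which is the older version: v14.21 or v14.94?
v14.21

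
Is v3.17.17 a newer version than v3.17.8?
Yes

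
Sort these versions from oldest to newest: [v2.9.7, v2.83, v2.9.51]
[v2.9.7, v2.9.51, v2.83]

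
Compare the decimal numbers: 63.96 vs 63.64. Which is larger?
63.96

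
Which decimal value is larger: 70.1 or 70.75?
70.75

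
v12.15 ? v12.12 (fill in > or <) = >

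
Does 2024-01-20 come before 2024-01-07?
No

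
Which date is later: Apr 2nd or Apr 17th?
Apr 17th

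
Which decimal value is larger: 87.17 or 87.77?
87.77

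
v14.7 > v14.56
False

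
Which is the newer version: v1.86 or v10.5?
v10.5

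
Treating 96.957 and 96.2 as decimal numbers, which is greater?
96.957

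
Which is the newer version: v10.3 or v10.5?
v10.5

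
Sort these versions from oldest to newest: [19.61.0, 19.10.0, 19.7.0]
[19.7.0, 19.10.0, 19.61.0]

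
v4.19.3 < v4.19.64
True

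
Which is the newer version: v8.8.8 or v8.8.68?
v8.8.68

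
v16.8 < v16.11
True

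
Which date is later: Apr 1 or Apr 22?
Apr 22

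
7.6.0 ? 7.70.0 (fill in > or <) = <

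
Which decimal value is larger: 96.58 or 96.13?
96.58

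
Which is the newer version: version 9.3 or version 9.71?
version 9.71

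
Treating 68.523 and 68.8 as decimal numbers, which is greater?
68.8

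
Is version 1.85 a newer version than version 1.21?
Yes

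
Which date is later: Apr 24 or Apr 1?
Apr 24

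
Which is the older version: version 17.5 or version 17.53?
version 17.5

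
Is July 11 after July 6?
Yes. Day 11 comes after day 6 in July — this is a date comparison, not a decimal one (the decimal 7.11 would be smaller than 7.6).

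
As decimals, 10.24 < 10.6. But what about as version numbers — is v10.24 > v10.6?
True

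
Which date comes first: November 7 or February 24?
February 24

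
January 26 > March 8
False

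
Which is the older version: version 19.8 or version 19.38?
version 19.8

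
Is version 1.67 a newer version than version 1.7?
Yes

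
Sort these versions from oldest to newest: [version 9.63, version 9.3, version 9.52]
[version 9.3, version 9.52, version 9.63]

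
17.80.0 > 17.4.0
True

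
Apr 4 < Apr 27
True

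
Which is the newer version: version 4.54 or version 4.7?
version 4.54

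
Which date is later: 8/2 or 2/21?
8/2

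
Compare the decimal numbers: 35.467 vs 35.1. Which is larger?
35.467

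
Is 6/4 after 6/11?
No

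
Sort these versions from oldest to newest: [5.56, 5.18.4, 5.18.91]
[5.18.4, 5.18.91, 5.56]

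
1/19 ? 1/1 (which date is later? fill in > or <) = >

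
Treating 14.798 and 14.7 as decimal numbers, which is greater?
14.798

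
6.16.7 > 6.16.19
False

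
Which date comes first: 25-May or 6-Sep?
25-May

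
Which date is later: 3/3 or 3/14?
3/14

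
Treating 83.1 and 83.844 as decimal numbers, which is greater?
83.844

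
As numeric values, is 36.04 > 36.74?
False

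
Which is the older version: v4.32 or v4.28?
v4.28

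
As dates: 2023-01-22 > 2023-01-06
True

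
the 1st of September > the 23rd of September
False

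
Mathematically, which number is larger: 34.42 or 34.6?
34.6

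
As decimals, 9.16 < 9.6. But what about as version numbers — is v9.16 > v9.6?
True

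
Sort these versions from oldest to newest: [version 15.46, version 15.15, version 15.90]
[version 15.15, version 15.46, version 15.90]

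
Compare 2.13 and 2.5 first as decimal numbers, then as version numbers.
As decimals: 2.13 < 2.5. As versions: v2.13 > v2.5 (minor version 13 > 5).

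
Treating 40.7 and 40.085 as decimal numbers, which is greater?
40.7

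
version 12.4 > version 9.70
True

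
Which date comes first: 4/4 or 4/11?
4/4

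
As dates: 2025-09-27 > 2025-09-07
True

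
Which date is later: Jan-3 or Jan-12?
Jan-12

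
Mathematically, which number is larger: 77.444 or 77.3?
77.444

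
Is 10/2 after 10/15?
No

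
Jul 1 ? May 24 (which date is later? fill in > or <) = >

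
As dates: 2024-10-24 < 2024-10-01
False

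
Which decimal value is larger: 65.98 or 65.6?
65.98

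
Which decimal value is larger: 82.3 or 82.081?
82.3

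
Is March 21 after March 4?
Yes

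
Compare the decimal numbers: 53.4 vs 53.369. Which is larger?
53.4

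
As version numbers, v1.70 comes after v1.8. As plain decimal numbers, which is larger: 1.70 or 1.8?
1.8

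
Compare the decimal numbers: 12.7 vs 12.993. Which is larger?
12.993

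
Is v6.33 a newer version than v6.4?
Yes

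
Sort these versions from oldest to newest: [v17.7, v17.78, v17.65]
[v17.7, v17.65, v17.78]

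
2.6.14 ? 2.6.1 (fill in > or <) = >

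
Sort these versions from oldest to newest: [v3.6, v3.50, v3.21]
[v3.6, v3.21, v3.50]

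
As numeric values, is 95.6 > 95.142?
True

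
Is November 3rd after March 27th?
Yes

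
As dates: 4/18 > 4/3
True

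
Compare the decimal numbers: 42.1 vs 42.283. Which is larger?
42.283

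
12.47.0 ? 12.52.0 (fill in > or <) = <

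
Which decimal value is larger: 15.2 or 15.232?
15.232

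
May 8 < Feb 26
False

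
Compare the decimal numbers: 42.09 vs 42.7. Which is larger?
42.7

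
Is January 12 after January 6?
Yes. Day 12 comes after day 6 in January — this is a date comparison, not a decimal one (the decimal 1.12 would be smaller than 1.6).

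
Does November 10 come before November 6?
No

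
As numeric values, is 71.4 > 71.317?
True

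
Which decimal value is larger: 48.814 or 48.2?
48.814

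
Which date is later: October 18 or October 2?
October 18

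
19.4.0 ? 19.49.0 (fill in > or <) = <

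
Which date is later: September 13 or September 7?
September 13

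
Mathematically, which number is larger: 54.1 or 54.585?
54.585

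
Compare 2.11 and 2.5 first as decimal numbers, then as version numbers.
As decimals: 2.11 < 2.5. As versions: v2.11 > v2.5 (minor version 11 > 5).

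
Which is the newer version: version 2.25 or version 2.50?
version 2.50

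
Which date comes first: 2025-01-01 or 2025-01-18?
2025-01-01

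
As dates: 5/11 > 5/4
True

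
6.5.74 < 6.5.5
False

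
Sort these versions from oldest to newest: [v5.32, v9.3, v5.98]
[v5.32, v5.98, v9.3]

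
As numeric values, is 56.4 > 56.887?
False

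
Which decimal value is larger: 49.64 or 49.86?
49.86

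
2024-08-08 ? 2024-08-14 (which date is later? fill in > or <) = <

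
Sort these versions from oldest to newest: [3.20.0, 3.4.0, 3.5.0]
[3.4.0, 3.5.0, 3.20.0]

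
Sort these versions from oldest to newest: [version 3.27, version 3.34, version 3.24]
[version 3.24, version 3.27, version 3.34]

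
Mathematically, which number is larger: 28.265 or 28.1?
28.265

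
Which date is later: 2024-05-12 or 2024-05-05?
2024-05-12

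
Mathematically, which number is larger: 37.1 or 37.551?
37.551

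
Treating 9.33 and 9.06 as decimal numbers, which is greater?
9.33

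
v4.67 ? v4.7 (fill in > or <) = >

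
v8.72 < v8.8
False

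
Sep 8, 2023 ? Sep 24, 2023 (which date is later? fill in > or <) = <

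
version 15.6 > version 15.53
False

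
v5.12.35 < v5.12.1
False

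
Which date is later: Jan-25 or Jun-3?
Jun-3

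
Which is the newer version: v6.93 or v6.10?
v6.93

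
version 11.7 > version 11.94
False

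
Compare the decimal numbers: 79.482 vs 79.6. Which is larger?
79.6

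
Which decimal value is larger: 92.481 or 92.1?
92.481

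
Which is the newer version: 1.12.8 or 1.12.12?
1.12.12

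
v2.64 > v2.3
True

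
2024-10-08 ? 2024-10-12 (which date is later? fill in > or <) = <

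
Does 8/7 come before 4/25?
No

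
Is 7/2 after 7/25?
No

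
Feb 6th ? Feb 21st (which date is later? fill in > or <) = <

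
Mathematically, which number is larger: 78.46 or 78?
78.46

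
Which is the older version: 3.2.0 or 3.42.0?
3.2.0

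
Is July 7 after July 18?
No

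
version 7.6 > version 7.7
False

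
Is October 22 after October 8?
Yes. Day 22 comes after day 8 in October — this is a date comparison, not a decimal one (the decimal 10.22 would be smaller than 10.8).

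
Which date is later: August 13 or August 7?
August 13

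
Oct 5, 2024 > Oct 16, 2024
False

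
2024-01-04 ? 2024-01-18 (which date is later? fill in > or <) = <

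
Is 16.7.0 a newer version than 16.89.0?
No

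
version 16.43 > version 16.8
True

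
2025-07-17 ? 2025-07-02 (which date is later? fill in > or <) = >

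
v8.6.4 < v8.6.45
True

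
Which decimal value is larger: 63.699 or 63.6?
63.699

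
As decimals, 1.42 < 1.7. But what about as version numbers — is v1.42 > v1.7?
True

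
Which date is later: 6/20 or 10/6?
10/6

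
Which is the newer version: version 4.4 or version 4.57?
version 4.57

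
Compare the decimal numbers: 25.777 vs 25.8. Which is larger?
25.8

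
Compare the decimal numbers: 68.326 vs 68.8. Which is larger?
68.8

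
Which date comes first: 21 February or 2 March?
21 February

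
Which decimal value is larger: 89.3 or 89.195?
89.3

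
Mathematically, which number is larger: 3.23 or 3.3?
3.3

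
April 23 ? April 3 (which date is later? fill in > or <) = >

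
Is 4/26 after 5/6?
No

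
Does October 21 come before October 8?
No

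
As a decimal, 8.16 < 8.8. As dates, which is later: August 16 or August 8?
August 16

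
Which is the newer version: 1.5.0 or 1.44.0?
1.44.0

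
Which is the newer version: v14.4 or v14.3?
v14.4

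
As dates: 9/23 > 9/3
True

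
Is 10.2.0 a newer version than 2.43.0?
Yes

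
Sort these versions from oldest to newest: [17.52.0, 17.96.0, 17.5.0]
[17.5.0, 17.52.0, 17.96.0]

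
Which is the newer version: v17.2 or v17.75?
v17.75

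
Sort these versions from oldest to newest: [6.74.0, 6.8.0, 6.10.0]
[6.8.0, 6.10.0, 6.74.0]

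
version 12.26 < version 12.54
True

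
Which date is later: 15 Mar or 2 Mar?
15 Mar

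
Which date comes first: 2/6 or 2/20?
2/6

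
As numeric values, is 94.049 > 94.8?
False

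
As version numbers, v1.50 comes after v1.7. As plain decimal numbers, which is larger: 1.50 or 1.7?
1.7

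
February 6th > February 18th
False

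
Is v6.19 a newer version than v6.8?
Yes. Version numbers are compared segment by segment as integers, not as decimals: minor version 19 > 8, so v6.19 > v6.8 (even though the decimal 6.19 < 6.8).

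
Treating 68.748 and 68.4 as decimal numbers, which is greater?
68.748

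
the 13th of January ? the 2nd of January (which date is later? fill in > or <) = >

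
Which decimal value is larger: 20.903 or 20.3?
20.903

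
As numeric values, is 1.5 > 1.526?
False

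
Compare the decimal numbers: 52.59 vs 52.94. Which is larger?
52.94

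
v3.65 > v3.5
True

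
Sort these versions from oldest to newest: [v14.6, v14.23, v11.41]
[v11.41, v14.6, v14.23]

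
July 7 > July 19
False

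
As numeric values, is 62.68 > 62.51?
True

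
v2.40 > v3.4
False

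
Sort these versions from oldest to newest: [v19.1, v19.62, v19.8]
[v19.1, v19.8, v19.62]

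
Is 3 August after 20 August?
No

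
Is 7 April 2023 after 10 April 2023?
No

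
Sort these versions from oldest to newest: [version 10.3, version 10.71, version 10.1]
[version 10.1, version 10.3, version 10.71]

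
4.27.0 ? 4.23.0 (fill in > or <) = >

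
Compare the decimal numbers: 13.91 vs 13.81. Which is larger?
13.91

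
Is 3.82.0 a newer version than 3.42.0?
Yes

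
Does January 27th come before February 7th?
Yes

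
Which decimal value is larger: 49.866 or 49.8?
49.866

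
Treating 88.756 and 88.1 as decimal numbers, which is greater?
88.756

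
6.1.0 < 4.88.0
False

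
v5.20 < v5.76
True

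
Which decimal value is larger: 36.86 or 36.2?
36.86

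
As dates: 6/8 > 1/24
True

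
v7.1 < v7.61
True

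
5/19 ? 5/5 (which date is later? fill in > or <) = >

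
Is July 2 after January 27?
Yes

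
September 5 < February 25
False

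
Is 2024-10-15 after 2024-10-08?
Yes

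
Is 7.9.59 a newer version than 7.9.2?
Yes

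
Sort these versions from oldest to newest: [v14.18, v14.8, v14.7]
[v14.7, v14.8, v14.18]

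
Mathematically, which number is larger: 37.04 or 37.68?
37.68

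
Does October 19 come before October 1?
No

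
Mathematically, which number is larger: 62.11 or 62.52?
62.52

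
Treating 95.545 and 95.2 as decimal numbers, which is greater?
95.545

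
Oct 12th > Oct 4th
True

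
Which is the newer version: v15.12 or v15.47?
v15.47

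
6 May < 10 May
True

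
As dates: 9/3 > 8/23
True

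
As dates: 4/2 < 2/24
False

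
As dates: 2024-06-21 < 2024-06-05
False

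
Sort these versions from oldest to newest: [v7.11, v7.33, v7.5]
[v7.5, v7.11, v7.33]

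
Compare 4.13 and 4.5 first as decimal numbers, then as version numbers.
As decimals: 4.13 < 4.5. As versions: v4.13 > v4.5 (minor version 13 > 5).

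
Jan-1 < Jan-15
True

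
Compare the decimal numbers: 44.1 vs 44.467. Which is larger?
44.467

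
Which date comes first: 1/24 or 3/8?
1/24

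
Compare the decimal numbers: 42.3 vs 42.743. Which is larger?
42.743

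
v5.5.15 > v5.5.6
True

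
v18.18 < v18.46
True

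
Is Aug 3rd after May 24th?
Yes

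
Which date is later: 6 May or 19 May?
19 May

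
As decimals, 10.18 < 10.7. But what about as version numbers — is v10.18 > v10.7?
True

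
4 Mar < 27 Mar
True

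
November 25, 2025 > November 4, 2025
True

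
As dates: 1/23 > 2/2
False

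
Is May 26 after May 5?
Yes. Day 26 comes after day 5 in May — this is a date comparison, not a decimal one (the decimal 5.26 would be smaller than 5.5).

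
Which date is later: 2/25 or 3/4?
3/4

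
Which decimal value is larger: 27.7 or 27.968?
27.968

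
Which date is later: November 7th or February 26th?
November 7th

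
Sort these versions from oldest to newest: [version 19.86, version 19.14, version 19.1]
[version 19.1, version 19.14, version 19.86]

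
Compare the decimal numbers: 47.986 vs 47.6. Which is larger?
47.986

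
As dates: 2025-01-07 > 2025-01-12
False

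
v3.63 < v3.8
False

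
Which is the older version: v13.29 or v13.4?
v13.4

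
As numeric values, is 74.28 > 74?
True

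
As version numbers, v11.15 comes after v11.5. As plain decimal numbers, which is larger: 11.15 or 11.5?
11.5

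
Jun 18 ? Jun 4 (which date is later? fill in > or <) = >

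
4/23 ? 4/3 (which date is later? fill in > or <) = >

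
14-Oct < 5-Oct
False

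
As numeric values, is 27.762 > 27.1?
True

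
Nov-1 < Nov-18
True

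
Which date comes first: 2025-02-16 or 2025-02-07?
2025-02-07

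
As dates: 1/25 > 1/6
True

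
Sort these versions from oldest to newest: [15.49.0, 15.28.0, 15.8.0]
[15.8.0, 15.28.0, 15.49.0]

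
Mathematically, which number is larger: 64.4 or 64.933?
64.933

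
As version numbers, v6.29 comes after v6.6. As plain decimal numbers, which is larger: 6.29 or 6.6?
6.6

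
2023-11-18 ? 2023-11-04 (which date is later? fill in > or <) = >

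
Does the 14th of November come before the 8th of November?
No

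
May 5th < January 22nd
False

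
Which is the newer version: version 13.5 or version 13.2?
version 13.5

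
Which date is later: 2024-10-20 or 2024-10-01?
2024-10-20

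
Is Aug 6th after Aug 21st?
No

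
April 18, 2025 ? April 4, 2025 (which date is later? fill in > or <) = >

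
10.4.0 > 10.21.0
False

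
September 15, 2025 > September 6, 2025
True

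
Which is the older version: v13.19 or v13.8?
v13.8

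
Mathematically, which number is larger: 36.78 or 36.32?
36.78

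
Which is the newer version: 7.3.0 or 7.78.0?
7.78.0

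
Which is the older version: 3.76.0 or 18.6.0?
3.76.0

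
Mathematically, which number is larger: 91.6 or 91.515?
91.6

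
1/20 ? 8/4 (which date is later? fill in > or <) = <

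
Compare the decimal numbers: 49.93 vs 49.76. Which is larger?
49.93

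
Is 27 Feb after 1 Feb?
Yes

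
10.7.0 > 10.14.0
False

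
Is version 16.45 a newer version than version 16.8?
Yes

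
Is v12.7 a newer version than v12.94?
No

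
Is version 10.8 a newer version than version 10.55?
No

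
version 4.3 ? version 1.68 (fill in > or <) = >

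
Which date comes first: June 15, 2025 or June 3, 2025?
June 3, 2025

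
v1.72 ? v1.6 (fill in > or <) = >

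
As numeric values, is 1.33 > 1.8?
False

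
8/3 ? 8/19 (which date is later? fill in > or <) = <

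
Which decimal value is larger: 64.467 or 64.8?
64.8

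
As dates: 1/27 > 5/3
False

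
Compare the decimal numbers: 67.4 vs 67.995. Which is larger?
67.995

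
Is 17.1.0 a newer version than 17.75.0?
No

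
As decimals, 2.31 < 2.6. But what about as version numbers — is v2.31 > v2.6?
True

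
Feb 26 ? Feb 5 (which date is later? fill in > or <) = >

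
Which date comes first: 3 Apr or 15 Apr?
3 Apr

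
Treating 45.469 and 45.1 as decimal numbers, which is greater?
45.469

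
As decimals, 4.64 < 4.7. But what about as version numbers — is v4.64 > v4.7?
True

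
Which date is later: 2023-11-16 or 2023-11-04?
2023-11-16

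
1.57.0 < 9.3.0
True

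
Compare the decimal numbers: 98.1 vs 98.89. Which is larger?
98.89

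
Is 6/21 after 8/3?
No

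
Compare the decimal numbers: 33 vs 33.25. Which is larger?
33.25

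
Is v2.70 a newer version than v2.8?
Yes. Version numbers are compared segment by segment as integers, not as decimals: minor version 70 > 8, so v2.70 > v2.8 (even though the decimal 2.70 < 2.8).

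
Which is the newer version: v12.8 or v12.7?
v12.8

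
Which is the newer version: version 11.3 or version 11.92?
version 11.92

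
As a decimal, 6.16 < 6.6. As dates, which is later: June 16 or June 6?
June 16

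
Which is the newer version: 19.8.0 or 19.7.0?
19.8.0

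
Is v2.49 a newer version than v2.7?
Yes. Version numbers are compared segment by segment as integers, not as decimals: minor version 49 > 7, so v2.49 > v2.7 (even though the decimal 2.49 < 2.7).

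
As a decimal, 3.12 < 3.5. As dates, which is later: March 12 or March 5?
March 12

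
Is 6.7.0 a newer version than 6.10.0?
No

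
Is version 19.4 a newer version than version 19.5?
No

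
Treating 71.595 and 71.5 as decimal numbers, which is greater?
71.595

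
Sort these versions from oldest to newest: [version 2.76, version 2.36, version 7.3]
[version 2.36, version 2.76, version 7.3]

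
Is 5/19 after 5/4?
Yes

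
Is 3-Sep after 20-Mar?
Yes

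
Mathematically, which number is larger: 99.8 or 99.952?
99.952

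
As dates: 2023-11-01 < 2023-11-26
True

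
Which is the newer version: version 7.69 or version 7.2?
version 7.69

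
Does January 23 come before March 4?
Yes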